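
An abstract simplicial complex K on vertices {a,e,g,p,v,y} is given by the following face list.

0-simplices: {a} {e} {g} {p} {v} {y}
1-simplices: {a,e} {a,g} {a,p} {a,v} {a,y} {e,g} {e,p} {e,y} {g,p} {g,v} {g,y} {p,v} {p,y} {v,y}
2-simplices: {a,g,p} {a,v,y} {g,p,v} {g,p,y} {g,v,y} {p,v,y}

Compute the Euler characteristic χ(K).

n_0=6 n_1=14 n_2=6
χ=+6−14+6=-2

χ(K)=-2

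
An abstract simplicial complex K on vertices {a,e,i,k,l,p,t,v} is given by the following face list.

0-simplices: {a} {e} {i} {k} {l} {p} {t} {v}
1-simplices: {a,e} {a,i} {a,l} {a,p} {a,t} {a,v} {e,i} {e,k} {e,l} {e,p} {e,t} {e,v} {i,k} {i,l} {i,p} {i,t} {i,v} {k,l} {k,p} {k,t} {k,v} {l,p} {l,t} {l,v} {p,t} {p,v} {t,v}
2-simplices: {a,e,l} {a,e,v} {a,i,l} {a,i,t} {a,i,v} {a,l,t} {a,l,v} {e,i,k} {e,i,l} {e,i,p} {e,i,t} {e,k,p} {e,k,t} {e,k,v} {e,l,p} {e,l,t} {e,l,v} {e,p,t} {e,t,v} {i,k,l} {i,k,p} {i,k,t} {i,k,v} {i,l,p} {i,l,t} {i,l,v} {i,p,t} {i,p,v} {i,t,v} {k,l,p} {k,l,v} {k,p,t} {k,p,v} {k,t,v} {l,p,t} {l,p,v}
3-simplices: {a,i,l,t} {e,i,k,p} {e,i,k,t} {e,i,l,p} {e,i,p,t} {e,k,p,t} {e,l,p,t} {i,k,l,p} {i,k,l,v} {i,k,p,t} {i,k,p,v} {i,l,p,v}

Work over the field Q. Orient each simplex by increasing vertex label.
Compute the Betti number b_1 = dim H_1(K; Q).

b_1=1

n_0=8 n_1=27 n_2=36 n_3=12  [Q]
∂1: piv[ae,ai,al,ap,at,av,ek] rk=7  ker:ei,el,ep,et,ev,ik,il,ip,it,iv,kl,kp,kt,kv,lp,lt,lv,pt,pv,tv
∂2: piv[ael,aev,ail,ait,aiv,alt,alv,eik,eil,eip,eit,ekp,ekt,ekv,elp,ept,etv,ikl,ipv] rk=19  ker:elt,elv,ikp,ikt,ikv,ilp,ilt,ilv,ipt,itv,klp,klv,kpt,kpv,ktv,lpt,lpv
∂3: piv[ailt,eikp,eikt,eilp,eipt,ekpt,elpt,iklp,iklv,ikpv,ilpv] rk=11  ker:ikpt
b_1=(27−7)−19=1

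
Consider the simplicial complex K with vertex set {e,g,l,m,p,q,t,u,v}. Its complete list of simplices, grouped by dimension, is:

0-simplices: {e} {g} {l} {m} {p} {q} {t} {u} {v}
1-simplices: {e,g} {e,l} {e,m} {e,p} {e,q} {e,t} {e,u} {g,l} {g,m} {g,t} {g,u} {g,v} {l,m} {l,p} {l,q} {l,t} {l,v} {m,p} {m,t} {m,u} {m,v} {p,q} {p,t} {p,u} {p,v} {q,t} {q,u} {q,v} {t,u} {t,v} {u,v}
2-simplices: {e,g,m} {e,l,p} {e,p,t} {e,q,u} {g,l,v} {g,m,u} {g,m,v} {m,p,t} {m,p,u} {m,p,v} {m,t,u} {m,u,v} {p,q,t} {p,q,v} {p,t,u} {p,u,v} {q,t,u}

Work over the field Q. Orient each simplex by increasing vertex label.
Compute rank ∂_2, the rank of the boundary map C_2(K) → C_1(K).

n_0=9 n_1=31 n_2=17  [Q]
∂1: piv[eg,el,em,ep,eq,et,eu,gv] rk=8  ker:gl,gm,gt,gu,lm,lp,lq,lt,lv,mp,mt,mu,mv,pq,pt,pu,pv,qt,qu,qv,tu,tv,uv
∂2: piv[egm,elp,ept,equ,glv,gmu,gmv,mpt,mpu,mpv,mtu,muv,pqt,pqv,qtu] rk=15  ker:ptu,puv
rk∂_2=15

rank∂_2=15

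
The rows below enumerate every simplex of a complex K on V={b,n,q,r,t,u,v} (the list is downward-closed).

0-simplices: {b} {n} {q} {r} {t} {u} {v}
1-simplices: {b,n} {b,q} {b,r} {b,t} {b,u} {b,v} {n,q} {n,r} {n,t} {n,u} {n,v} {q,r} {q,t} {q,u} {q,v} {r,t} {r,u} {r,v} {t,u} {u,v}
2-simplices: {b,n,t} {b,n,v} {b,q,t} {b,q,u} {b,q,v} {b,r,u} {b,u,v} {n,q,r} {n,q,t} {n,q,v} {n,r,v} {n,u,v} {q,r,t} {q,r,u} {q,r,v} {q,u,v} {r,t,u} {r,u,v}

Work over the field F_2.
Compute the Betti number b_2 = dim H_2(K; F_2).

n_0=7 n_1=20 n_2=18  [Z2]
∂1: piv[bn,bq,br,bt,bu,bv] rk=6  ker:nq,nr,nt,nu,nv,qr,qt,qu,qv,rt,ru,rv,tu,uv
∂2: piv[bnt,bnv,bqt,bqu,bqv,bru,buv,nqr,nqt,nrv,nuv,qrt,qru,rtu] rk=14  ker:nqv,qrv,quv,ruv
b_2=(18−14)−0=4

b_2=4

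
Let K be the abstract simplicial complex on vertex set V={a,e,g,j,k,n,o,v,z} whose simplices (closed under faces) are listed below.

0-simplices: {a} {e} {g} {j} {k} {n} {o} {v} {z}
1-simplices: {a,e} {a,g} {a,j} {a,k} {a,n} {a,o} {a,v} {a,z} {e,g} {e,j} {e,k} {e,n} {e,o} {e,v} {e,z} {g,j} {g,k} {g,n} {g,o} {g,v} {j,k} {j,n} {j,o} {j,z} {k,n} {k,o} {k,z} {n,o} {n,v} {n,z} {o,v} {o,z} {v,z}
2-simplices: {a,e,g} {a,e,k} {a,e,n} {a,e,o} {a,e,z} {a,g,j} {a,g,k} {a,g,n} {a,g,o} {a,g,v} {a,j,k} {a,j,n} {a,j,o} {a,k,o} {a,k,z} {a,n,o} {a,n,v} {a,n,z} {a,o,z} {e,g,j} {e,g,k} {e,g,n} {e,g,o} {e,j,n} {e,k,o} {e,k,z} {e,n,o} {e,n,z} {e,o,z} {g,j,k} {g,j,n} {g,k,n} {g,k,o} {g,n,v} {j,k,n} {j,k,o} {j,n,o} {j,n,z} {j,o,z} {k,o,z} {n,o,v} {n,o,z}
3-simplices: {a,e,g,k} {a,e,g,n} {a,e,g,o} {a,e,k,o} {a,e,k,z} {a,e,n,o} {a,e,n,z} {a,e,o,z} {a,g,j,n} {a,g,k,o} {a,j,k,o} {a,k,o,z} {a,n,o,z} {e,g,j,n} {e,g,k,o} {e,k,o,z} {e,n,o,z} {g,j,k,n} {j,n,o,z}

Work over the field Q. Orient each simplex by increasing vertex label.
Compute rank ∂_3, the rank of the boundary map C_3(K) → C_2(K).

rank∂_3=16

n_0=9 n_1=33 n_2=42 n_3=19  [Q]
∂1: piv[ae,ag,aj,ak,an,ao,av,az] rk=8  ker:eg,ej,ek,en,eo,ev,ez,gj,gk,gn,go,gv,jk,jn,jo,jz,kn,ko,kz,no,nv,nz,ov,oz,vz
∂2: piv[aeg,aek,aen,aeo,aez,agj,agk,agn,ago,agv,ajk,ajn,ajo,ako,akz,ano,anv,anz,aoz,egj,gkn,jnz,nov] rk=23  ker:egk,egn,ego,ejn,eko,ekz,eno,enz,eoz,gjk,gjn,gko,gnv,jkn,jko,jno,joz,koz,noz
∂3: piv[aegk,aegn,aego,aeko,aekz,aeno,aenz,aeoz,agjn,agko,ajko,akoz,anoz,egjn,gjkn,jnoz] rk=16  ker:egko,ekoz,enoz
rk∂_3=16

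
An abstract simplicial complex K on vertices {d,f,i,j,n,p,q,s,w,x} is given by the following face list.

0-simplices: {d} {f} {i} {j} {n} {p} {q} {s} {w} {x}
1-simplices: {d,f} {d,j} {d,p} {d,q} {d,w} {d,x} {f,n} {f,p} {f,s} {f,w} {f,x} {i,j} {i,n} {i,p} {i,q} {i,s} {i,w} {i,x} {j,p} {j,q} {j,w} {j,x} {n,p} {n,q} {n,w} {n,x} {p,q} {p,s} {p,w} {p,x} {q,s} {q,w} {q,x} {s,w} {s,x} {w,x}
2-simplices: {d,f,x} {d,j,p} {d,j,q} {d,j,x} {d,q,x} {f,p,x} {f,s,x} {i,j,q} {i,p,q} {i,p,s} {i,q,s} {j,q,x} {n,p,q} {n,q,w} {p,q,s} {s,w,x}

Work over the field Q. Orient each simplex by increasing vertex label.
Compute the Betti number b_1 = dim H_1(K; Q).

b_1=13

n_0=10 n_1=36 n_2=16  [Q]
∂1: piv[df,dj,dp,dq,dw,dx,fn,fs,ij] rk=9  ker:fp,fw,fx,in,ip,iq,is,iw,ix,jp,jq,jw,jx,np,nq,nw,nx,pq,ps,pw,px,qs,qw,qx,sw,sx,wx
∂2: piv[dfx,djp,djq,djx,dqx,fpx,fsx,ijq,ipq,ips,iqs,npq,nqw,swx] rk=14  ker:jqx,pqs
b_1=(36−9)−14=13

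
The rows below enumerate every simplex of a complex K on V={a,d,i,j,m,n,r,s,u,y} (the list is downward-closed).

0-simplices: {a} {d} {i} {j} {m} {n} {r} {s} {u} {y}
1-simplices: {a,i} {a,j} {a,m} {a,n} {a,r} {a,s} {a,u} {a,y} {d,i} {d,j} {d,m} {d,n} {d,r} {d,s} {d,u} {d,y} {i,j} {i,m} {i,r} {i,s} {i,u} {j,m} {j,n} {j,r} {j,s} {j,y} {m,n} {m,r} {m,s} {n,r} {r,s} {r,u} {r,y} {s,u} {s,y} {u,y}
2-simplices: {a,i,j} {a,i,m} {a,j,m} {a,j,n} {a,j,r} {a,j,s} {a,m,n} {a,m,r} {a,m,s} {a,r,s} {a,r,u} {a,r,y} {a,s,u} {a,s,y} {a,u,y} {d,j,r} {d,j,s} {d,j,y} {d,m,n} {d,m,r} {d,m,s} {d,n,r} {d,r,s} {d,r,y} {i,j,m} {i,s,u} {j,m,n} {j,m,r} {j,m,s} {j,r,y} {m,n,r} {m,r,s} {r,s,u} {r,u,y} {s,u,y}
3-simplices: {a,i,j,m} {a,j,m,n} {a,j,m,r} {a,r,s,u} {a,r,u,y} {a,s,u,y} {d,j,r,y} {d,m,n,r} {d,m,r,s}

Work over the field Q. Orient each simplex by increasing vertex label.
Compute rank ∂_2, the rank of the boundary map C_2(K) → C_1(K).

n_0=10 n_1=36 n_2=35 n_3=9  [Q]
∂1: piv[ai,aj,am,an,ar,as,au,ay,di] rk=9  ker:dj,dm,dn,dr,ds,du,dy,ij,im,ir,is,iu,jm,jn,jr,js,jy,mn,mr,ms,nr,rs,ru,ry,su,sy,uy
∂2: piv[aij,aim,ajm,ajn,ajr,ajs,amn,amr,ams,ars,aru,ary,asu,asy,auy,djr,djs,djy,dmn,dmr,dnr,dry,isu] rk=23  ker:dms,drs,ijm,jmn,jmr,jms,jry,mnr,mrs,rsu,ruy,suy
∂3: piv[aijm,ajmn,ajmr,arsu,aruy,asuy,djry,dmnr,dmrs] rk=9
rk∂_2=23

rank∂_2=23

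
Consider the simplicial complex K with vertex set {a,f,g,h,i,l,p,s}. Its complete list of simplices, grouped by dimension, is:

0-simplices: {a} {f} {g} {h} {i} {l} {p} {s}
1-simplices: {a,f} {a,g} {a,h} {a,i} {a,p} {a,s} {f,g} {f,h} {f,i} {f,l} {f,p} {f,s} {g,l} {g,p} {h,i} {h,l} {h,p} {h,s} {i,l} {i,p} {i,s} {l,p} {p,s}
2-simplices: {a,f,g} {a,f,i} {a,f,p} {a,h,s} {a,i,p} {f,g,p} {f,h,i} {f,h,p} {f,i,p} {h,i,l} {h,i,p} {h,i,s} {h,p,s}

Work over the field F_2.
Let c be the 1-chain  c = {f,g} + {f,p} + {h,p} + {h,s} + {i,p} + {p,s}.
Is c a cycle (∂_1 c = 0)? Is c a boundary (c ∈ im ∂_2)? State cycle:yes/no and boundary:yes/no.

cycle:no boundary:no

n_0=8 n_1=23 n_2=13  [Z2]
∂1: piv[af,ag,ah,ai,ap,as,fl] rk=7  ker:fg,fh,fi,fp,fs,gl,gp,hi,hl,hp,hs,il,ip,is,lp,ps
∂2: piv[afg,afi,afp,ahs,aip,fgp,fhi,fhp,hil,his,hps] rk=11  ker:fip,hip
∂1c = {g} + {i}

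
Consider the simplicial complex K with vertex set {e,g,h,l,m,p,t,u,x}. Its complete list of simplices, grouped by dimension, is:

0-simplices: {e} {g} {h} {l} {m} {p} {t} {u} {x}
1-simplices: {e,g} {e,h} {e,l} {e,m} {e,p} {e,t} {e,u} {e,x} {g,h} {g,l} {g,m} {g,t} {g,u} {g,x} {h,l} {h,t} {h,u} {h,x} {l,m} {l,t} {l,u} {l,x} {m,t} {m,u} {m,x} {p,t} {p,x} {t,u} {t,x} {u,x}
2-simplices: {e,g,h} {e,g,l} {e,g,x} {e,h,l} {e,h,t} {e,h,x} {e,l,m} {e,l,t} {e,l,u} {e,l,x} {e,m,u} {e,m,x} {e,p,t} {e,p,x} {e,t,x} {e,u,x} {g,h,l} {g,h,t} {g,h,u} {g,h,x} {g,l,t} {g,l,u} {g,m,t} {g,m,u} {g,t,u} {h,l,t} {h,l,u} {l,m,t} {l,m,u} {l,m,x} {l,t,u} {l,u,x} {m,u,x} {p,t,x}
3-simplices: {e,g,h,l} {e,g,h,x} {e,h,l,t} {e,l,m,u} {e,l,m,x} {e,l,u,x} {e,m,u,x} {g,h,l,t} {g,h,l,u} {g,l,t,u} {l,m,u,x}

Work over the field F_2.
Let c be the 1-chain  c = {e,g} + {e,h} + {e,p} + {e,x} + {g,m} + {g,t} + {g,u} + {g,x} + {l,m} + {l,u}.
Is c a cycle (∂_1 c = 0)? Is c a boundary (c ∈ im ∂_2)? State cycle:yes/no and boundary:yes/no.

cycle:no boundary:no

n_0=9 n_1=30 n_2=34 n_3=11  [Z2]
∂1: piv[eg,eh,el,em,ep,et,eu,ex] rk=8  ker:gh,gl,gm,gt,gu,gx,hl,ht,hu,hx,lm,lt,lu,lx,mt,mu,mx,pt,px,tu,tx,ux
∂2: piv[egh,egl,egx,ehl,eht,ehx,elm,elt,elu,elx,emu,emx,ept,epx,etx,eux,ght,ghu,glu,gmt,gmu,gtu] rk=22  ker:ghl,ghx,glt,hlt,hlu,lmt,lmu,lmx,ltu,lux,mux,ptx
∂3: piv[eghl,eghx,ehlt,elmu,elmx,elux,emux,ghlt,ghlu,gltu] rk=10  ker:lmux
∂1c = {g} + {h} + {p} + {t}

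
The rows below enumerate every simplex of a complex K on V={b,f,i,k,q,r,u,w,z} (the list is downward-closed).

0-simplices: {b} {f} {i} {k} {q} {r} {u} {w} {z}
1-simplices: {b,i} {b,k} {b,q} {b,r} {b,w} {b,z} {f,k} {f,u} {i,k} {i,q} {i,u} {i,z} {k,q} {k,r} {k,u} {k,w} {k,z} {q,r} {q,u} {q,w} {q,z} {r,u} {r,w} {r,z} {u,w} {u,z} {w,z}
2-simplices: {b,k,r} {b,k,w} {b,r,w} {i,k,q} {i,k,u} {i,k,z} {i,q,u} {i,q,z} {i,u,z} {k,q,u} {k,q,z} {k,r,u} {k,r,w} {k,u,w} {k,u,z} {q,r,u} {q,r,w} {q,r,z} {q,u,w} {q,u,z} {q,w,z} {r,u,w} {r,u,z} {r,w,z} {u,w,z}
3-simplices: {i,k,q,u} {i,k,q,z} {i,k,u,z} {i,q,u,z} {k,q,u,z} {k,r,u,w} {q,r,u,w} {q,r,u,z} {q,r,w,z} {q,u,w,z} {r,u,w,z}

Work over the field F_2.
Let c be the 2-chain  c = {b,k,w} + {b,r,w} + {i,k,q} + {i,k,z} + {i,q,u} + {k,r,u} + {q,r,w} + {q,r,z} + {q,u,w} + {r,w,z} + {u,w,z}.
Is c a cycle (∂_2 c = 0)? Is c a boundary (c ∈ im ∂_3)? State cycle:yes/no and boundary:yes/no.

cycle:no boundary:no

n_0=9 n_1=27 n_2=25 n_3=11  [Z2]
∂1: piv[bi,bk,bq,br,bw,bz,fk,fu] rk=8  ker:ik,iq,iu,iz,kq,kr,ku,kw,kz,qr,qu,qw,qz,ru,rw,rz,uw,uz,wz
∂2: piv[bkr,bkw,brw,ikq,iku,ikz,iqu,iqz,iuz,kru,kuw,qru,qrw,qrz,qwz] rk=15  ker:kqu,kqz,krw,kuz,quw,quz,ruw,ruz,rwz,uwz
∂3: piv[ikqu,ikqz,ikuz,iquz,kruw,qruw,qruz,qrwz,quwz] rk=9  ker:kquz,ruwz
∂2c = {b,k} + {b,r} + {i,u} + {i,z} + {k,q} + {k,r} + {k,u} + {k,w} + {k,z} + {q,z} + {r,u} + {r,w} + {u,z}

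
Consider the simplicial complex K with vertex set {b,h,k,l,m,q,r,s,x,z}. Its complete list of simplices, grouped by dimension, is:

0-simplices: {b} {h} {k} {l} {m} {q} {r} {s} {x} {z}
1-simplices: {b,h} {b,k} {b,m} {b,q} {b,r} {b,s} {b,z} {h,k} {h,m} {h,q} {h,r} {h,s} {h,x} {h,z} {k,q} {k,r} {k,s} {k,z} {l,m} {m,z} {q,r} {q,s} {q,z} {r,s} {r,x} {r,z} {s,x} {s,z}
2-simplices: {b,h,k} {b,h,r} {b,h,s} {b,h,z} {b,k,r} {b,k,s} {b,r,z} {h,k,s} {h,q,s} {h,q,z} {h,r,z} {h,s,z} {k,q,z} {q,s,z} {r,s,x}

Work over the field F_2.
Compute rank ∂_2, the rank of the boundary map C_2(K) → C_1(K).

n_0=10 n_1=28 n_2=15  [Z2]
∂1: piv[bh,bk,bm,bq,br,bs,bz,hx,lm] rk=9  ker:hk,hm,hq,hr,hs,hz,kq,kr,ks,kz,mz,qr,qs,qz,rs,rx,rz,sx,sz
∂2: piv[bhk,bhr,bhs,bhz,bkr,bks,brz,hqs,hqz,hsz,kqz,rsx] rk=12  ker:hks,hrz,qsz
rk∂_2=12

rank∂_2=12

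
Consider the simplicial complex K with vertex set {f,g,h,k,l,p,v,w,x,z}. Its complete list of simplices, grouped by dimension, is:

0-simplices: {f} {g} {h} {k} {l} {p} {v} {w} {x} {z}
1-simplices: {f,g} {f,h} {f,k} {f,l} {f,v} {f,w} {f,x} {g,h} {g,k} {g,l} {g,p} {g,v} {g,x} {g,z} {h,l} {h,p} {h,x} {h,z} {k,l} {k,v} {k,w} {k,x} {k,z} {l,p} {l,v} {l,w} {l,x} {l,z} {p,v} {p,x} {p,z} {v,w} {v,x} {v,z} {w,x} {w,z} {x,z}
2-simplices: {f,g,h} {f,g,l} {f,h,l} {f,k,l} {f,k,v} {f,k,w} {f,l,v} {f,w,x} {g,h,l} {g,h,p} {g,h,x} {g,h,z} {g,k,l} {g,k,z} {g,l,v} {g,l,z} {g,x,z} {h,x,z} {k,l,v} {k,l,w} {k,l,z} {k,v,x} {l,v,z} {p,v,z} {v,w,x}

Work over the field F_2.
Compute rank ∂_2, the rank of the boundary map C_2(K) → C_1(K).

rank∂_2=21

n_0=10 n_1=37 n_2=25  [Z2]
∂1: piv[fg,fh,fk,fl,fv,fw,fx,gp,gz] rk=9  ker:gh,gk,gl,gv,gx,hl,hp,hx,hz,kl,kv,kw,kx,kz,lp,lv,lw,lx,lz,pv,px,pz,vw,vx,vz,wx,wz,xz
∂2: piv[fgh,fgl,fhl,fkl,fkv,fkw,flv,fwx,ghp,ghx,ghz,gkl,gkz,glv,glz,gxz,klw,kvx,lvz,pvz,vwx] rk=21  ker:ghl,hxz,klv,klz
rk∂_2=21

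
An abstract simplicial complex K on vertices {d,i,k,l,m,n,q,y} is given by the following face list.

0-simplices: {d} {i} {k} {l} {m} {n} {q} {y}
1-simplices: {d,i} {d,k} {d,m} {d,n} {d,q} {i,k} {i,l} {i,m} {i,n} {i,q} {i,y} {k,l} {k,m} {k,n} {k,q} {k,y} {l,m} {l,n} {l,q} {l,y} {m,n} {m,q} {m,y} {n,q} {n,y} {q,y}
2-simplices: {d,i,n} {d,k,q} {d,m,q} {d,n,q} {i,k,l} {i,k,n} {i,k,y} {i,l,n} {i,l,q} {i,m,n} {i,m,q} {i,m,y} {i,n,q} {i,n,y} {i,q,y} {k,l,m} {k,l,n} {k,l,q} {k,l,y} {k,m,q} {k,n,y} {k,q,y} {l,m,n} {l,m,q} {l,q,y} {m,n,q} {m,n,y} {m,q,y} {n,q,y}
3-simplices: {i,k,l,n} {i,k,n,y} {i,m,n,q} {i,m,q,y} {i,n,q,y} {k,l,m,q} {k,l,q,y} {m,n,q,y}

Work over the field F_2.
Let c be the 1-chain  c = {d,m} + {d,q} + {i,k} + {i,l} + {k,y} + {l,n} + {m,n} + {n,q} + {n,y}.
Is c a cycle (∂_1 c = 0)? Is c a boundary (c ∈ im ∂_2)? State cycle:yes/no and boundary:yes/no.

n_0=8 n_1=26 n_2=29 n_3=8  [Z2]
∂1: piv[di,dk,dm,dn,dq,il,iy] rk=7  ker:ik,im,in,iq,kl,km,kn,kq,ky,lm,ln,lq,ly,mn,mq,my,nq,ny,qy
∂2: piv[din,dkq,dmq,dnq,ikl,ikn,iky,iln,ilq,imn,imq,imy,inq,iny,iqy,klm,klq,kly,kmq] rk=19  ker:kln,kny,kqy,lmn,lmq,lqy,mnq,mny,mqy,nqy
∂3: piv[ikln,ikny,imnq,imqy,inqy,klmq,klqy,mnqy] rk=8
∂1c = 0
c vs im∂2: reduces to 0 ⇒ boundary

cycle:yes boundary:yes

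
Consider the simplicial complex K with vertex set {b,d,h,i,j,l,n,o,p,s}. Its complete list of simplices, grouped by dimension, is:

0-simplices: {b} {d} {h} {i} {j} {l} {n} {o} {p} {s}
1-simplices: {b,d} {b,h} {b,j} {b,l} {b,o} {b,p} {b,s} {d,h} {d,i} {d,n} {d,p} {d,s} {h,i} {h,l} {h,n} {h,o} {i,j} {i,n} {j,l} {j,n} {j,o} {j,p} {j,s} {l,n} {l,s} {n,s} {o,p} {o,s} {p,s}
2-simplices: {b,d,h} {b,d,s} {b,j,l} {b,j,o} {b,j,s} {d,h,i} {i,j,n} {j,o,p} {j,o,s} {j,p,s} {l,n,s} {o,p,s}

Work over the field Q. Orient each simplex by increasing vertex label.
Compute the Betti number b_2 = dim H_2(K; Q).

b_2=1

n_0=10 n_1=29 n_2=12  [Q]
∂1: piv[bd,bh,bj,bl,bo,bp,bs,di,dn] rk=9  ker:dh,dp,ds,hi,hl,hn,ho,ij,in,jl,jn,jo,jp,js,ln,ls,ns,op,os,ps
∂2: piv[bdh,bds,bjl,bjo,bjs,dhi,ijn,jop,jos,jps,lns] rk=11  ker:ops
b_2=(12−11)−0=1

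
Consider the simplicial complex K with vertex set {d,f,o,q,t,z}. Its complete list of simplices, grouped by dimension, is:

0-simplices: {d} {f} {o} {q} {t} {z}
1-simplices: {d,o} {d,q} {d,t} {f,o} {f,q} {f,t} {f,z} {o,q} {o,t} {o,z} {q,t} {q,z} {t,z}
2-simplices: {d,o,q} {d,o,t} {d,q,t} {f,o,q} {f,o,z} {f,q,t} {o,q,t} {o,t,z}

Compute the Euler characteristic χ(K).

χ(K)=1

n_0=6 n_1=13 n_2=8
χ=+6−13+8=1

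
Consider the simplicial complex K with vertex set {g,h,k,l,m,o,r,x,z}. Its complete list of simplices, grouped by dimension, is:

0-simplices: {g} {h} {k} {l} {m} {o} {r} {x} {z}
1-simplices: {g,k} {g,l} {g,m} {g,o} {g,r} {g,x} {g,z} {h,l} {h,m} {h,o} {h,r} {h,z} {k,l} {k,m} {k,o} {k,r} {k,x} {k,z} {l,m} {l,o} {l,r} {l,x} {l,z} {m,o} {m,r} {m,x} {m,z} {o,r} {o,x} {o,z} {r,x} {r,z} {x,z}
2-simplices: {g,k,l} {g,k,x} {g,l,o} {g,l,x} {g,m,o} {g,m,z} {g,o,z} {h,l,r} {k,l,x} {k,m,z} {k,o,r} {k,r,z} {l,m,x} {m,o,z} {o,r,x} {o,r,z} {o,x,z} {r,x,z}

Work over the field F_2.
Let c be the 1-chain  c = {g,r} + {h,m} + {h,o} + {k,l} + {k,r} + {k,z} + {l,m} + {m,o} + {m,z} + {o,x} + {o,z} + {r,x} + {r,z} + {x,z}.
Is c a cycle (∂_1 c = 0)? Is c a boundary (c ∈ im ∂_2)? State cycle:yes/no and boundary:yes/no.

n_0=9 n_1=33 n_2=18  [Z2]
∂1: piv[gk,gl,gm,go,gr,gx,gz,hl] rk=8  ker:hm,ho,hr,hz,kl,km,ko,kr,kx,kz,lm,lo,lr,lx,lz,mo,mr,mx,mz,or,ox,oz,rx,rz,xz
∂2: piv[gkl,gkx,glo,glx,gmo,gmz,goz,hlr,kmz,kor,krz,lmx,orx,orz,oxz] rk=15  ker:klx,moz,rxz
∂1c = {g} + {k} + {x} + {z}

cycle:no boundary:no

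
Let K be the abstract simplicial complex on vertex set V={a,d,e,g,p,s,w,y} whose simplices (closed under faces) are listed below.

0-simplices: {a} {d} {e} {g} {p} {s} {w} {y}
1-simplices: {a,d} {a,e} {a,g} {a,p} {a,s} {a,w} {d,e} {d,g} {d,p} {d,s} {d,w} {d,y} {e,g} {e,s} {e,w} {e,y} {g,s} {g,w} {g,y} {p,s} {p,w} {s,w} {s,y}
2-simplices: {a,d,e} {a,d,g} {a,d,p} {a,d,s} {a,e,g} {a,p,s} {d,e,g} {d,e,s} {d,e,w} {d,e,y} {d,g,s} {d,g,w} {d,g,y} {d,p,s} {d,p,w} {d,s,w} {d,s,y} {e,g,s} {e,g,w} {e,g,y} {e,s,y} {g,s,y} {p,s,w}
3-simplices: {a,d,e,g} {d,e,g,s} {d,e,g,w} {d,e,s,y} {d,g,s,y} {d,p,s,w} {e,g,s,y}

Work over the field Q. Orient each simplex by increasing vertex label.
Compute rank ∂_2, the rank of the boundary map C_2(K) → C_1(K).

n_0=8 n_1=23 n_2=23 n_3=7  [Q]
∂1: piv[ad,ae,ag,ap,as,aw,dy] rk=7  ker:de,dg,dp,ds,dw,eg,es,ew,ey,gs,gw,gy,ps,pw,sw,sy
∂2: piv[ade,adg,adp,ads,aeg,aps,des,dew,dey,dgs,dgw,dgy,dpw,dsw,dsy] rk=15  ker:deg,dps,egs,egw,egy,esy,gsy,psw
∂3: piv[adeg,degs,degw,desy,dgsy,dpsw,egsy] rk=7
rk∂_2=15

rank∂_2=15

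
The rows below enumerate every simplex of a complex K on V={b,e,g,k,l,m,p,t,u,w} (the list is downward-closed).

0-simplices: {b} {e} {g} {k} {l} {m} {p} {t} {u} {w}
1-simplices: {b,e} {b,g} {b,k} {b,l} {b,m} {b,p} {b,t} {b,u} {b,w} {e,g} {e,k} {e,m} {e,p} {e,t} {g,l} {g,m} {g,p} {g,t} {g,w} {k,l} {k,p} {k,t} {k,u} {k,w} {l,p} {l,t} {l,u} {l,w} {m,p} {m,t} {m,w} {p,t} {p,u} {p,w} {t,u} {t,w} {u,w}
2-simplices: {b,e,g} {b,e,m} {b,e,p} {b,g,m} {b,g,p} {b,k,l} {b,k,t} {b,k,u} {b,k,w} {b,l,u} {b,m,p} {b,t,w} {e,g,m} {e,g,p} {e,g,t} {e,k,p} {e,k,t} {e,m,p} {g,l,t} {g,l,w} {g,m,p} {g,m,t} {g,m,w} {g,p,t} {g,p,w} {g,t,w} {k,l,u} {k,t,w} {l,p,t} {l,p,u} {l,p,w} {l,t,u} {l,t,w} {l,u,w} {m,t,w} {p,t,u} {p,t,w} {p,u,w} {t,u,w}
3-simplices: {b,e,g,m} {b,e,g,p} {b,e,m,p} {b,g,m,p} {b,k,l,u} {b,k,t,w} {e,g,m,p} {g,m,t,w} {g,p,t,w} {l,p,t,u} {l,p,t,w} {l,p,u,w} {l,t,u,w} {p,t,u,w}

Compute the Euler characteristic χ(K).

χ(K)=-2

n_0=10 n_1=37 n_2=39 n_3=14
χ=+10−37+39−14=-2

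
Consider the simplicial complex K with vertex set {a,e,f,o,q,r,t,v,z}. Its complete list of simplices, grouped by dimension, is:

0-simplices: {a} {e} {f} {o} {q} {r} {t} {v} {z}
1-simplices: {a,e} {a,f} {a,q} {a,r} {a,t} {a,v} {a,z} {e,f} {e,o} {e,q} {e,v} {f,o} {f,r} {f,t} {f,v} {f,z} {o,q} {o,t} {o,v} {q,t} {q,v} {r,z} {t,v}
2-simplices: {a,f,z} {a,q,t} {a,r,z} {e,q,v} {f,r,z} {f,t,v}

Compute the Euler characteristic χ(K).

χ(K)=-8

n_0=9 n_1=23 n_2=6
χ=+9−23+6=-8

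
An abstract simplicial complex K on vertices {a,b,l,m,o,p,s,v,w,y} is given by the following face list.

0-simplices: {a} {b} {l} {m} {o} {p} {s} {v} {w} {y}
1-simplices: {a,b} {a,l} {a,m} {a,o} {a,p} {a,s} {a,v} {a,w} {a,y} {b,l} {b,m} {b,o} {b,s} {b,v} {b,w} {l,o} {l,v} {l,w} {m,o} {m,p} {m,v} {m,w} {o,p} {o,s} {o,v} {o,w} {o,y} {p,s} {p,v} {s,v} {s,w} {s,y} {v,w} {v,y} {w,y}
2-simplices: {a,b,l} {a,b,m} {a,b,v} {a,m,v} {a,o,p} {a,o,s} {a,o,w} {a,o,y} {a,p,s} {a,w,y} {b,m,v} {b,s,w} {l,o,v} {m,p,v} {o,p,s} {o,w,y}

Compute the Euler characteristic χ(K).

n_0=10 n_1=35 n_2=16
χ=+10−35+16=-9

χ(K)=-9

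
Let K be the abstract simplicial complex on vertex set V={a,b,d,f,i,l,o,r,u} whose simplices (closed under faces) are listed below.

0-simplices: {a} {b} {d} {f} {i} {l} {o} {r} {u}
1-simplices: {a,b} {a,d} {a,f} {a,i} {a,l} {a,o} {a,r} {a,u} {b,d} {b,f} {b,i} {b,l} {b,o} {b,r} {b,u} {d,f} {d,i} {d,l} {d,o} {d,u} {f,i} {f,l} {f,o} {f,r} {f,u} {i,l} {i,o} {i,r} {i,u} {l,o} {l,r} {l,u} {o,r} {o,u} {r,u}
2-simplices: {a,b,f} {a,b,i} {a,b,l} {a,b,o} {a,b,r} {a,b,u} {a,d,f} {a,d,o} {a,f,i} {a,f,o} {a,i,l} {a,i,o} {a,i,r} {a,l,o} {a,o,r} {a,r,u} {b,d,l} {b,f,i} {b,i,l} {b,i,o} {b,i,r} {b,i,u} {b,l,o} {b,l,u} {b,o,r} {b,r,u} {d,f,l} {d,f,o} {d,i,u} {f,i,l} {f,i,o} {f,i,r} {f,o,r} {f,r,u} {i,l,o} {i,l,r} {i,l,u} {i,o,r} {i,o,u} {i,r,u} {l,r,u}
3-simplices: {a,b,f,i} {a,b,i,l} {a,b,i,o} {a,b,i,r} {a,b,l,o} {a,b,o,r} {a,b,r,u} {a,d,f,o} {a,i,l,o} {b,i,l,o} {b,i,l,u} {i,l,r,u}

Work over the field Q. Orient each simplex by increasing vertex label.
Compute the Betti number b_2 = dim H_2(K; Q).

b_2=4

n_0=9 n_1=35 n_2=41 n_3=12  [Q]
∂1: piv[ab,ad,af,ai,al,ao,ar,au] rk=8  ker:bd,bf,bi,bl,bo,br,bu,df,di,dl,do,du,fi,fl,fo,fr,fu,il,io,ir,iu,lo,lr,lu,or,ou,ru
∂2: piv[abf,abi,abl,abo,abr,abu,adf,ado,afi,afo,ail,aio,air,alo,aor,aru,bdl,biu,blu,dfl,diu,fil,fir,fru,ilr,iou] rk=26  ker:bfi,bil,bio,bir,blo,bor,bru,dfo,fio,for,ilo,ilu,ior,iru,lru
∂3: piv[abfi,abil,abio,abir,ablo,abor,abru,adfo,ailo,bilu,ilru] rk=11  ker:bilo
b_2=(41−26)−11=4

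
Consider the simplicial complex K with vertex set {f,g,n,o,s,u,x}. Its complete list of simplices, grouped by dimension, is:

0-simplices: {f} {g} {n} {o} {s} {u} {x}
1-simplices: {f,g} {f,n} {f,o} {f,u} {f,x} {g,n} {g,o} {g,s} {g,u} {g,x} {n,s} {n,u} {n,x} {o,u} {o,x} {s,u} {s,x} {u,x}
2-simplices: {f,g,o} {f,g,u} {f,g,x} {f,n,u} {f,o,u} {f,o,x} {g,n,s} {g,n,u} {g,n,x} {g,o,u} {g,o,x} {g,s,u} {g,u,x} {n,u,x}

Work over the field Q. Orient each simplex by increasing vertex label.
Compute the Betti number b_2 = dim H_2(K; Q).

n_0=7 n_1=18 n_2=14  [Q]
∂1: piv[fg,fn,fo,fu,fx,gs] rk=6  ker:gn,go,gu,gx,ns,nu,nx,ou,ox,su,sx,ux
∂2: piv[fgo,fgu,fgx,fnu,fou,fox,gns,gnu,gnx,gsu,gux] rk=11  ker:gou,gox,nux
b_2=(14−11)−0=3

b_2=3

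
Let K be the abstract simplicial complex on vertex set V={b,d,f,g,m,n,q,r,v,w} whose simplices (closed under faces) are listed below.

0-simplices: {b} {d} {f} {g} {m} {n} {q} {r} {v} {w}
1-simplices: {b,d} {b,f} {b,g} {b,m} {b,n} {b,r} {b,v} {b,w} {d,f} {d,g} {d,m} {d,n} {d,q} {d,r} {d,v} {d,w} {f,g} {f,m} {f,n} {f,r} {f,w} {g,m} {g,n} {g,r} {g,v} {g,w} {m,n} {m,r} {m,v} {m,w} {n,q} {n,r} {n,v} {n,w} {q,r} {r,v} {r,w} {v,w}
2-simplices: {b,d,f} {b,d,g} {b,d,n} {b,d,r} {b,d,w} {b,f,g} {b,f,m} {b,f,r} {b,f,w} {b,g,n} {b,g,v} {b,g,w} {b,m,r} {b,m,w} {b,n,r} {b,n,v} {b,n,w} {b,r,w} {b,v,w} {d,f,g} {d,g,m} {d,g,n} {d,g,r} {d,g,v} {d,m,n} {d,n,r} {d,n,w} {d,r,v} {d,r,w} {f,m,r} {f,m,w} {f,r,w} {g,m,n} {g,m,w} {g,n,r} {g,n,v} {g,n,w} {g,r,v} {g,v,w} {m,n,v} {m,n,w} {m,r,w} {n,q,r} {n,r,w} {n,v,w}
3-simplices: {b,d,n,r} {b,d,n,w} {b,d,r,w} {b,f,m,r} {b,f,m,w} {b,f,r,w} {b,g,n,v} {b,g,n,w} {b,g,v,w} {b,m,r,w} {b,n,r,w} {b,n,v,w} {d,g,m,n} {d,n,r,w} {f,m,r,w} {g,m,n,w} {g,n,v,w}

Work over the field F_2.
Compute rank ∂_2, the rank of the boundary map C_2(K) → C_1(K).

n_0=10 n_1=38 n_2=45 n_3=17  [Z2]
∂1: piv[bd,bf,bg,bm,bn,br,bv,bw,dq] rk=9  ker:df,dg,dm,dn,dr,dv,dw,fg,fm,fn,fr,fw,gm,gn,gr,gv,gw,mn,mr,mv,mw,nq,nr,nv,nw,qr,rv,rw,vw
∂2: piv[bdf,bdg,bdn,bdr,bdw,bfg,bfm,bfr,bfw,bgn,bgv,bgw,bmr,bmw,bnr,bnv,bnw,brw,bvw,dgm,dgr,dgv,dmn,drv,gmw,mnv,nqr] rk=27  ker:dfg,dgn,dnr,dnw,drw,fmr,fmw,frw,gmn,gnr,gnv,gnw,grv,gvw,mnw,mrw,nrw,nvw
∂3: piv[bdnr,bdnw,bdrw,bfmr,bfmw,bfrw,bgnv,bgnw,bgvw,bmrw,bnrw,bnvw,dgmn,gmnw] rk=14  ker:dnrw,fmrw,gnvw
rk∂_2=27

rank∂_2=27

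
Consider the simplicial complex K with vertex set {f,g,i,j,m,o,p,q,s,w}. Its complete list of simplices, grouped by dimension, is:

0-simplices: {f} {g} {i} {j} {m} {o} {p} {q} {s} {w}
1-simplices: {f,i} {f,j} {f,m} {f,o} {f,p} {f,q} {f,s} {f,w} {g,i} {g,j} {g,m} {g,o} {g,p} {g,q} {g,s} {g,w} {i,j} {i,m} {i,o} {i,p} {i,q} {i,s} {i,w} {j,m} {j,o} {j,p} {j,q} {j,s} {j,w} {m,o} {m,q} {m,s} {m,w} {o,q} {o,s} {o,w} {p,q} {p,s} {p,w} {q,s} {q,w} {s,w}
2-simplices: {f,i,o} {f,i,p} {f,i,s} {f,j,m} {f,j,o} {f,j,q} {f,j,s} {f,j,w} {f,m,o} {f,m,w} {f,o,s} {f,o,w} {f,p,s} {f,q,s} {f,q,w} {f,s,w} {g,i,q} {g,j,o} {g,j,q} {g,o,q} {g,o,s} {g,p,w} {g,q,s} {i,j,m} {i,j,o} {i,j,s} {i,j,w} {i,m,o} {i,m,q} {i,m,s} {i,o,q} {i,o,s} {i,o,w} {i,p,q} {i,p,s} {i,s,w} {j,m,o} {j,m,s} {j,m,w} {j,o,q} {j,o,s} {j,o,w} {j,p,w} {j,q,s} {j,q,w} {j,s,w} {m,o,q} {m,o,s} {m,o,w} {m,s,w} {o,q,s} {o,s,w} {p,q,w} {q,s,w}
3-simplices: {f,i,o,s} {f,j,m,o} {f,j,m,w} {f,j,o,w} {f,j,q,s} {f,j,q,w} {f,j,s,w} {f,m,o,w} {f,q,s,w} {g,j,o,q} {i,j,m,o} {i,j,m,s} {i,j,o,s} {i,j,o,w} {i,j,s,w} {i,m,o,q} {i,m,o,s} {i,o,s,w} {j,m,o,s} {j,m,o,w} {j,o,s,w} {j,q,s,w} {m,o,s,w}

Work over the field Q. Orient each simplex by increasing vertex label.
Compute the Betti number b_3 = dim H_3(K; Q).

n_0=10 n_1=42 n_2=54 n_3=23  [Q]
∂1: piv[fi,fj,fm,fo,fp,fq,fs,fw,gi] rk=9  ker:gj,gm,go,gp,gq,gs,gw,ij,im,io,ip,iq,is,iw,jm,jo,jp,jq,js,jw,mo,mq,ms,mw,oq,os,ow,pq,ps,pw,qs,qw,sw
∂2: piv[fio,fip,fis,fjm,fjo,fjq,fjs,fjw,fmo,fmw,fos,fow,fps,fqs,fqw,fsw,giq,gjo,gjq,goq,gos,gpw,ijm,ijo,ijw,imq,ims,ioq,ipq,jpw,pqw] rk=31  ker:gqs,ijs,imo,ios,iow,ips,isw,jmo,jms,jmw,joq,jos,jow,jqs,jqw,jsw,moq,mos,mow,msw,oqs,osw,qsw
∂3: piv[fios,fjmo,fjmw,fjow,fjqs,fjqw,fjsw,fmow,fqsw,gjoq,ijmo,ijms,ijos,ijow,ijsw,imoq,imos,iosw,mosw] rk=19  ker:jmos,jmow,josw,jqsw
b_3=(23−19)−0=4

b_3=4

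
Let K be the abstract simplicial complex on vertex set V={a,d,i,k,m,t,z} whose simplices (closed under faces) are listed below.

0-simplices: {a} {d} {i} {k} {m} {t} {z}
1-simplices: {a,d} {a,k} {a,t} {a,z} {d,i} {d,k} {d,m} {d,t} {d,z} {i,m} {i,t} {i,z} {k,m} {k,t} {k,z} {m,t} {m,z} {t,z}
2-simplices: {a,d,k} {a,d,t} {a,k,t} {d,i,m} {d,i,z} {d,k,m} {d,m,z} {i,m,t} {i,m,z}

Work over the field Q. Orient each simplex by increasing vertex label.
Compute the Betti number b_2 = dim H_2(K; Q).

b_2=1

n_0=7 n_1=18 n_2=9  [Q]
∂1: piv[ad,ak,at,az,di,dm] rk=6  ker:dk,dt,dz,im,it,iz,km,kt,kz,mt,mz,tz
∂2: piv[adk,adt,akt,dim,diz,dkm,dmz,imt] rk=8  ker:imz
b_2=(9−8)−0=1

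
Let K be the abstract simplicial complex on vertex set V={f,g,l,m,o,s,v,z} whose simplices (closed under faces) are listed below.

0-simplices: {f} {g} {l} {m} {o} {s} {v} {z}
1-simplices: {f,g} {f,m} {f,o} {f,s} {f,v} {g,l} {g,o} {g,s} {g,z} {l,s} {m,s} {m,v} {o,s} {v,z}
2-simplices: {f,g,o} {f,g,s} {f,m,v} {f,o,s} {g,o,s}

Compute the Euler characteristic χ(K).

n_0=8 n_1=14 n_2=5
χ=+8−14+5=-1

χ(K)=-1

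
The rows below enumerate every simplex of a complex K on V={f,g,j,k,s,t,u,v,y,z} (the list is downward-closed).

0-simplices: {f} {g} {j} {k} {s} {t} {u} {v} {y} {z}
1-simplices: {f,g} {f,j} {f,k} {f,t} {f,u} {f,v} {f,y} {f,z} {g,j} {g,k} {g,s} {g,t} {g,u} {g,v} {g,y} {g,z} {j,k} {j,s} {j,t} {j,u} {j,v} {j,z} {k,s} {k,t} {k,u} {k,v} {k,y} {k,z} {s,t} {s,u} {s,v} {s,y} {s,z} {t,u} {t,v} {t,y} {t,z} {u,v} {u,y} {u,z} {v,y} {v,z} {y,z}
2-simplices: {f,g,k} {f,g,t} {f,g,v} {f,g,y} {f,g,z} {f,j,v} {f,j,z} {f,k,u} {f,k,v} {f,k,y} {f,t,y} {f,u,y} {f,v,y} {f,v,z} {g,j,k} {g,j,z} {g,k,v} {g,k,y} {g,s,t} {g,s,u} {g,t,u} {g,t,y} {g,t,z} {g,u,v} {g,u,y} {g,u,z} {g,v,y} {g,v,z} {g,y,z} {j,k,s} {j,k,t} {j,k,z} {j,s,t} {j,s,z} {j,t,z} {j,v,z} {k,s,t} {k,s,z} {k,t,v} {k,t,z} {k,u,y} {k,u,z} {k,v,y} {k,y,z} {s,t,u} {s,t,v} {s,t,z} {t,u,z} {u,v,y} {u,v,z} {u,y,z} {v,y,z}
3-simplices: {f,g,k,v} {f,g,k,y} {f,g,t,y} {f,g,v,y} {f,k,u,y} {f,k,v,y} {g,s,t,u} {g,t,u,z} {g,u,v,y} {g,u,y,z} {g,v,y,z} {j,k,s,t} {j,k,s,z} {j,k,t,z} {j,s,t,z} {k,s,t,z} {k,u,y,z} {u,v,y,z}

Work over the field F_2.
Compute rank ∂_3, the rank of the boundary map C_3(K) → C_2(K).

rank∂_3=17

n_0=10 n_1=43 n_2=52 n_3=18  [Z2]
∂1: piv[fg,fj,fk,ft,fu,fv,fy,fz,gs] rk=9  ker:gj,gk,gt,gu,gv,gy,gz,jk,js,jt,ju,jv,jz,ks,kt,ku,kv,ky,kz,st,su,sv,sy,sz,tu,tv,ty,tz,uv,uy,uz,vy,vz,yz
∂2: piv[fgk,fgt,fgv,fgy,fgz,fjv,fjz,fku,fkv,fky,fty,fuy,fvy,fvz,gjk,gjz,gst,gsu,gtu,gtz,guv,guy,guz,gyz,jks,jkt,jkz,jst,jsz,jtz,ktv,stv] rk=32  ker:gkv,gky,gty,gvy,gvz,jvz,kst,ksz,ktz,kuy,kuz,kvy,kyz,stu,stz,tuz,uvy,uvz,uyz,vyz
∂3: piv[fgkv,fgky,fgty,fgvy,fkuy,fkvy,gstu,gtuz,guvy,guyz,gvyz,jkst,jksz,jktz,jstz,kuyz,uvyz] rk=17  ker:kstz
rk∂_3=17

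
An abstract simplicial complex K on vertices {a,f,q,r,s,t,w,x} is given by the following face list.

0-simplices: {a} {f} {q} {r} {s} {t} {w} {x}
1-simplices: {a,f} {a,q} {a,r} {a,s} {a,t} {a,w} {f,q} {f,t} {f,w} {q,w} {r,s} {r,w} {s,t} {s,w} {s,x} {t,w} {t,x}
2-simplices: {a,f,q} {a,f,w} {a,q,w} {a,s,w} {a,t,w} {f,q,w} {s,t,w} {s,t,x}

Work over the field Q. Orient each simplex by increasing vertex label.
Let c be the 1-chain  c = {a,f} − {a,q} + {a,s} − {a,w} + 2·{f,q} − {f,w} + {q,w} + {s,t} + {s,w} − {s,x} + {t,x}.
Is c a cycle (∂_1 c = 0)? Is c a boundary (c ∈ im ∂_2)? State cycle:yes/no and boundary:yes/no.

cycle:yes boundary:yes

n_0=8 n_1=17 n_2=8  [Q]
∂1: piv[af,aq,ar,as,at,aw,sx] rk=7  ker:fq,ft,fw,qw,rs,rw,st,sw,tw,tx
∂2: piv[afq,afw,aqw,asw,atw,stw,stx] rk=7  ker:fqw
∂1c = 0
c vs im∂2: reduces to 0 ⇒ boundary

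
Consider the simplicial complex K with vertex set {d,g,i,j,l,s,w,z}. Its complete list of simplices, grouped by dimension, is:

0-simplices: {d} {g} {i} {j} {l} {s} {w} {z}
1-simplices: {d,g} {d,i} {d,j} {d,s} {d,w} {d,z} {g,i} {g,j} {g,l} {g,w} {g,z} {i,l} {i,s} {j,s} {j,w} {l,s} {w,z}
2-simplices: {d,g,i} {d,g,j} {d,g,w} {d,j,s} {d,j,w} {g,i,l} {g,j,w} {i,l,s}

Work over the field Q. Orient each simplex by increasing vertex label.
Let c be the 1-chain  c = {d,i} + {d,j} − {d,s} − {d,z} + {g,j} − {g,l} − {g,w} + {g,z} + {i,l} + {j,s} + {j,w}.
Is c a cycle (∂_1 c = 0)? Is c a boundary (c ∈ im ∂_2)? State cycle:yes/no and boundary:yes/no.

cycle:yes boundary:no

n_0=8 n_1=17 n_2=8  [Q]
∂1: piv[dg,di,dj,ds,dw,dz,gl] rk=7  ker:gi,gj,gw,gz,il,is,js,jw,ls,wz
∂2: piv[dgi,dgj,dgw,djs,djw,gil,ils] rk=7  ker:gjw
∂1c = 0
c vs im∂2: residual ≠ 0 ⇒ not boundary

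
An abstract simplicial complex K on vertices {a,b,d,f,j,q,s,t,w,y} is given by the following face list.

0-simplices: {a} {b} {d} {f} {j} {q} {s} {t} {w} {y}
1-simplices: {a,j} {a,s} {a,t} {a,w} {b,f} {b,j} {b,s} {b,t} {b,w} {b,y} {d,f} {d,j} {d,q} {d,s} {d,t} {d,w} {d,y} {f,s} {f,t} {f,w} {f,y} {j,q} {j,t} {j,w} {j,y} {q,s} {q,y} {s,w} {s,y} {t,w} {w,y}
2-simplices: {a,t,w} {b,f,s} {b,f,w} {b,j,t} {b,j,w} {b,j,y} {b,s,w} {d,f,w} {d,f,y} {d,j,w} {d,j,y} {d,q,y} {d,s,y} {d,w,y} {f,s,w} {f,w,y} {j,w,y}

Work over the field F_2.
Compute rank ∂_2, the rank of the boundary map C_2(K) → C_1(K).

rank∂_2=14

n_0=10 n_1=31 n_2=17  [Z2]
∂1: piv[aj,as,at,aw,bf,bj,by,df,dq] rk=9  ker:bs,bt,bw,dj,ds,dt,dw,dy,fs,ft,fw,fy,jq,jt,jw,jy,qs,qy,sw,sy,tw,wy
∂2: piv[atw,bfs,bfw,bjt,bjw,bjy,bsw,dfw,dfy,djw,djy,dqy,dsy,dwy] rk=14  ker:fsw,fwy,jwy
rk∂_2=14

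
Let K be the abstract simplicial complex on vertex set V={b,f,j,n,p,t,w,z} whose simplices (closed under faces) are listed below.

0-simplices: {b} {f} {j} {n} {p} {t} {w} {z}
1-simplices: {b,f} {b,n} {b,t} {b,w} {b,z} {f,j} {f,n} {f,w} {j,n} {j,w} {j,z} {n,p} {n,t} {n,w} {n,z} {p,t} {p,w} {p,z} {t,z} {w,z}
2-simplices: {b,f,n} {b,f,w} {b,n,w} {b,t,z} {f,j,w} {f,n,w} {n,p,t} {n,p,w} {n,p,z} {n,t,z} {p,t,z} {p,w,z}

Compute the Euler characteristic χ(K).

χ(K)=0

n_0=8 n_1=20 n_2=12
χ=+8−20+12=0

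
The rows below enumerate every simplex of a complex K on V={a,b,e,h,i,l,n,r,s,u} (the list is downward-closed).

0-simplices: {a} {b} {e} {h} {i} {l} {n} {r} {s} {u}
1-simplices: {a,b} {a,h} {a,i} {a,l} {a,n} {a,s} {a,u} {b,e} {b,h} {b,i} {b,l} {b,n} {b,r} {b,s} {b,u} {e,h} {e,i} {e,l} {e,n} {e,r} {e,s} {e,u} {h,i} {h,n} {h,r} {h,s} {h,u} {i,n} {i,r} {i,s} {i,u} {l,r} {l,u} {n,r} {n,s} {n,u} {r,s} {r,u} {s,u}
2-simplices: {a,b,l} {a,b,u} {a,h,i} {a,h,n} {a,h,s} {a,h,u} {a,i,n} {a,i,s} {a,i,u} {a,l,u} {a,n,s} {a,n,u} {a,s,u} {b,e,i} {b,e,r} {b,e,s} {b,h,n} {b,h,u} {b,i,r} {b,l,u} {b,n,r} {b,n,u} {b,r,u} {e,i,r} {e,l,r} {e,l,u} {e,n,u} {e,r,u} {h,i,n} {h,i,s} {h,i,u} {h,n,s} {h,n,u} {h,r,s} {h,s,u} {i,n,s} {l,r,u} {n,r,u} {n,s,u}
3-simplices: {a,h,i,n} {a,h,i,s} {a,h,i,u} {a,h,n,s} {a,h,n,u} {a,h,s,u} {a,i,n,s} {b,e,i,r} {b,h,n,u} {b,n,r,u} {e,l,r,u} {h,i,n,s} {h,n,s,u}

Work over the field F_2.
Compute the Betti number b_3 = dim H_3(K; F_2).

b_3=1

n_0=10 n_1=39 n_2=39 n_3=13  [Z2]
∂1: piv[ab,ah,ai,al,an,as,au,be,br] rk=9  ker:bh,bi,bl,bn,bs,bu,eh,ei,el,en,er,es,eu,hi,hn,hr,hs,hu,in,ir,is,iu,lr,lu,nr,ns,nu,rs,ru,su
∂2: piv[abl,abu,ahi,ahn,ahs,ahu,ain,ais,aiu,alu,ans,anu,asu,bei,ber,bes,bhn,bhu,bir,bnr,bru,elr,elu,enu,eru,hrs] rk=26  ker:blu,bnu,eir,hin,his,hiu,hns,hnu,hsu,ins,lru,nru,nsu
∂3: piv[ahin,ahis,ahiu,ahns,ahnu,ahsu,ains,beir,bhnu,bnru,elru,hnsu] rk=12  ker:hins
b_3=(13−12)−0=1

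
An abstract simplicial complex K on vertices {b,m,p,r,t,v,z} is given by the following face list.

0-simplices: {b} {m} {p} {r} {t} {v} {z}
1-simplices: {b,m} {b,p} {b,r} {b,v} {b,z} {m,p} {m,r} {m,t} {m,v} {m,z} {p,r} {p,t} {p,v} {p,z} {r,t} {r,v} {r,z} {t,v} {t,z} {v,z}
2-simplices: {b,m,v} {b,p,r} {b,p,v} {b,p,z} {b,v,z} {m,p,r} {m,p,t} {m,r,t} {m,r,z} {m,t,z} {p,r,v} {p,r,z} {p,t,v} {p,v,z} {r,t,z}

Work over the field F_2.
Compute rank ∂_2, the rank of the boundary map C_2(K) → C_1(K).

rank∂_2=13

n_0=7 n_1=20 n_2=15  [Z2]
∂1: piv[bm,bp,br,bv,bz,mt] rk=6  ker:mp,mr,mv,mz,pr,pt,pv,pz,rt,rv,rz,tv,tz,vz
∂2: piv[bmv,bpr,bpv,bpz,bvz,mpr,mpt,mrt,mrz,mtz,prv,prz,ptv] rk=13  ker:pvz,rtz
rk∂_2=13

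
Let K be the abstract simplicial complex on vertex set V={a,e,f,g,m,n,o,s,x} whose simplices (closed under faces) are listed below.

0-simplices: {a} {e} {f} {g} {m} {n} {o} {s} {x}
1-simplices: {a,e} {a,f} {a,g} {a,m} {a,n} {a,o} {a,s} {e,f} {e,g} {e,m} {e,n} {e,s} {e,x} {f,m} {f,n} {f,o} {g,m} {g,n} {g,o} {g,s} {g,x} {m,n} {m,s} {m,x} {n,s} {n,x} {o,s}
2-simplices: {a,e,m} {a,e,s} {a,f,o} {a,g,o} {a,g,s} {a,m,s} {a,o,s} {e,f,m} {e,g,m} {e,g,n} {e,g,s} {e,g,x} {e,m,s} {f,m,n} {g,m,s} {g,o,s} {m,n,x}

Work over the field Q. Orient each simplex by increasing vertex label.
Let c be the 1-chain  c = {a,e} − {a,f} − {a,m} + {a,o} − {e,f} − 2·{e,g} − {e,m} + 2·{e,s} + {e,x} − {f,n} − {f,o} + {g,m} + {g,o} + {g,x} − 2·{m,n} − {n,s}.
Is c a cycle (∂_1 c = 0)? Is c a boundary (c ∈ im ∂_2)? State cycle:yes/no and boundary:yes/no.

cycle:no boundary:no

n_0=9 n_1=27 n_2=17  [Q]
∂1: piv[ae,af,ag,am,an,ao,as,ex] rk=8  ker:ef,eg,em,en,es,fm,fn,fo,gm,gn,go,gs,gx,mn,ms,mx,ns,nx,os
∂2: piv[aem,aes,afo,ago,ags,ams,aos,efm,egm,egn,egs,egx,fmn,mnx] rk=14  ker:ems,gms,gos
∂1c = 2·{e} − 5·{g} + {m} − 2·{n} + {o} + {s} + 2·{x}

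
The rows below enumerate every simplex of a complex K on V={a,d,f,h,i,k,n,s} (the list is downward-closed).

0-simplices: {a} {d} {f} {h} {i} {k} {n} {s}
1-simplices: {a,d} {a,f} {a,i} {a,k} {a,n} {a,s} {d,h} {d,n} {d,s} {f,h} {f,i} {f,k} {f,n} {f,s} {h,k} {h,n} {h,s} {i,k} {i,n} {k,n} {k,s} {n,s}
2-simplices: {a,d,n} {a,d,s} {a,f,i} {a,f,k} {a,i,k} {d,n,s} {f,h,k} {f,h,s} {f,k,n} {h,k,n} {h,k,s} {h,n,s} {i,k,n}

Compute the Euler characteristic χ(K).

n_0=8 n_1=22 n_2=13
χ=+8−22+13=-1

χ(K)=-1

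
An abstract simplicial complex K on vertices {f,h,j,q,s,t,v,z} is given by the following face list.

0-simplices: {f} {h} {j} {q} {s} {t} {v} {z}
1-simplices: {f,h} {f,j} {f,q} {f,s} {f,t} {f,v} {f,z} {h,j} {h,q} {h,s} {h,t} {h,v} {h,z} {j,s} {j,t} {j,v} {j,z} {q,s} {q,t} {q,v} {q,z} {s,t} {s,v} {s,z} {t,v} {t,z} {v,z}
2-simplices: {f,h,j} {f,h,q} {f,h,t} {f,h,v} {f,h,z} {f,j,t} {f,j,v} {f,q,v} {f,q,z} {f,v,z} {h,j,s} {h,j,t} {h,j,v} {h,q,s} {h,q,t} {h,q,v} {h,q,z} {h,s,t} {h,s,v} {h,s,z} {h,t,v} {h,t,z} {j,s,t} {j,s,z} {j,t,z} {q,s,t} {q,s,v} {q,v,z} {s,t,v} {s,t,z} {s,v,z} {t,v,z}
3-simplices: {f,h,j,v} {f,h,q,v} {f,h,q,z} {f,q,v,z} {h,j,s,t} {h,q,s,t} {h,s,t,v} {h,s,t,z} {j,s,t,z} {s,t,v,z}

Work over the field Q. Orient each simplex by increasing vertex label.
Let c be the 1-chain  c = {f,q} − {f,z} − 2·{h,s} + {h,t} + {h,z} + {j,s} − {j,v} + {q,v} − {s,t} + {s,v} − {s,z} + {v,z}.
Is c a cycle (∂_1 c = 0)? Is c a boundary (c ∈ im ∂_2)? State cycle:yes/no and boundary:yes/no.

n_0=8 n_1=27 n_2=32 n_3=10  [Q]
∂1: piv[fh,fj,fq,fs,ft,fv,fz] rk=7  ker:hj,hq,hs,ht,hv,hz,js,jt,jv,jz,qs,qt,qv,qz,st,sv,sz,tv,tz,vz
∂2: piv[fhj,fhq,fht,fhv,fhz,fjt,fjv,fqv,fqz,fvz,hjs,hqs,hqt,hst,hsv,hsz,htv,htz,jsz] rk=19  ker:hjt,hjv,hqv,hqz,jst,jtz,qst,qsv,qvz,stv,stz,svz,tvz
∂3: piv[fhjv,fhqv,fhqz,fqvz,hjst,hqst,hstv,hstz,jstz,stvz] rk=10
∂1c = 0
c vs im∂2: reduces to 0 ⇒ boundary

cycle:yes boundary:yes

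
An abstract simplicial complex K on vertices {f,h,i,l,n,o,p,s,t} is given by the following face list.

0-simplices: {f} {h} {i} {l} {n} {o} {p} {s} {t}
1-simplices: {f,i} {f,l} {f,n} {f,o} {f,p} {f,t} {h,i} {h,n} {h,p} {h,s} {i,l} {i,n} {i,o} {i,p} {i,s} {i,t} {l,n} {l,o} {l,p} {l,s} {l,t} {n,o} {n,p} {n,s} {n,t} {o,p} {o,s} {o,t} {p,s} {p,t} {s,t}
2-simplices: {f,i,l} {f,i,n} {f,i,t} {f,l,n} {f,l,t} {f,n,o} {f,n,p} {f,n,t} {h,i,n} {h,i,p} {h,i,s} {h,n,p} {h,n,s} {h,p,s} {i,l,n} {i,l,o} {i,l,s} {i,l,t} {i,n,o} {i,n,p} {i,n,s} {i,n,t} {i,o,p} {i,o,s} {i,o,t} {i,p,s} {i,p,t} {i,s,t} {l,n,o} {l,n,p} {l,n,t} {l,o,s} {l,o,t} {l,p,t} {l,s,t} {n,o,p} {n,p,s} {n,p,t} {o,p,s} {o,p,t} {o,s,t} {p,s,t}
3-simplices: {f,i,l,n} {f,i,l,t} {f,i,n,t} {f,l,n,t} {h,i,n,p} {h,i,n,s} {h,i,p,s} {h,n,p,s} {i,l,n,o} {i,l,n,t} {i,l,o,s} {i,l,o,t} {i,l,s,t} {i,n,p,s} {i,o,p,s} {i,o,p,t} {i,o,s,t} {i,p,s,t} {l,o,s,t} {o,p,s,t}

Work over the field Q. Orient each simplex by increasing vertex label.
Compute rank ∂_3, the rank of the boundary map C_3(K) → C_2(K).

n_0=9 n_1=31 n_2=42 n_3=20  [Q]
∂1: piv[fi,fl,fn,fo,fp,ft,hi,hs] rk=8  ker:hn,hp,il,in,io,ip,is,it,ln,lo,lp,ls,lt,no,np,ns,nt,op,os,ot,ps,pt,st
∂2: piv[fil,fin,fit,fln,flt,fno,fnp,fnt,hin,hip,his,hnp,hns,hps,ilo,ils,ino,iop,ios,iot,ipt,ist,lnp] rk=23  ker:iln,ilt,inp,ins,int,ips,lno,lnt,los,lot,lpt,lst,nop,nps,npt,ops,opt,ost,pst
∂3: piv[filn,filt,fint,flnt,hinp,hins,hips,hnps,ilno,ilos,ilot,ilst,iops,iopt,iost,ipst] rk=16  ker:ilnt,inps,lost,opst
rk∂_3=16

rank∂_3=16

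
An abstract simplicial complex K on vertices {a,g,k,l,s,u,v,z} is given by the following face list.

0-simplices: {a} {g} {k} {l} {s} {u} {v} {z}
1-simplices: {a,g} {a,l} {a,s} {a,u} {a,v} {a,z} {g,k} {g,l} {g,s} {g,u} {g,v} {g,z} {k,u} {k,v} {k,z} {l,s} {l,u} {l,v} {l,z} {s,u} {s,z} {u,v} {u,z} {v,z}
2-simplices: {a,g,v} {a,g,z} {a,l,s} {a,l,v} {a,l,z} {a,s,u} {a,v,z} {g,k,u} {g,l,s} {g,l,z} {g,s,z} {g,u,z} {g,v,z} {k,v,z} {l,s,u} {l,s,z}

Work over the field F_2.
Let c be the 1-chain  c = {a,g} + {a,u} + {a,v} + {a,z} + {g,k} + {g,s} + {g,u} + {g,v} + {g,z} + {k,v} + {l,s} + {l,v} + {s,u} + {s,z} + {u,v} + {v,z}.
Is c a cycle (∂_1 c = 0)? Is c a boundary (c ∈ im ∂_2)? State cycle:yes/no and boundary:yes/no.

n_0=8 n_1=24 n_2=16  [Z2]
∂1: piv[ag,al,as,au,av,az,gk] rk=7  ker:gl,gs,gu,gv,gz,ku,kv,kz,ls,lu,lv,lz,su,sz,uv,uz,vz
∂2: piv[agv,agz,als,alv,alz,asu,avz,gku,gls,glz,gsz,guz,kvz,lsu] rk=14  ker:gvz,lsz
∂1c = 0
c vs im∂2: residual ≠ 0 ⇒ not boundary

cycle:yes boundary:no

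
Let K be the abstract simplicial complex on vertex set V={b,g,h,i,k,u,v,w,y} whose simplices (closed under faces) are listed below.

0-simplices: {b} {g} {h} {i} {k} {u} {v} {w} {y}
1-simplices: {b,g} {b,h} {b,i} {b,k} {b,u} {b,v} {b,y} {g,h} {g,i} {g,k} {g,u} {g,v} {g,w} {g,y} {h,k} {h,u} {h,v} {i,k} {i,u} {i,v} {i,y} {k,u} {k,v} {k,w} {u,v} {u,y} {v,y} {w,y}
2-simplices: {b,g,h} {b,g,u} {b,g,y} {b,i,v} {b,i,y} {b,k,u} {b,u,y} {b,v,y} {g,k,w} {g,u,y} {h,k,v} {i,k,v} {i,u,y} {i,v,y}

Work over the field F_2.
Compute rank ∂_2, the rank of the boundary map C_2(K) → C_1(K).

rank∂_2=12

n_0=9 n_1=28 n_2=14  [Z2]
∂1: piv[bg,bh,bi,bk,bu,bv,by,gw] rk=8  ker:gh,gi,gk,gu,gv,gy,hk,hu,hv,ik,iu,iv,iy,ku,kv,kw,uv,uy,vy,wy
∂2: piv[bgh,bgu,bgy,biv,biy,bku,buy,bvy,gkw,hkv,ikv,iuy] rk=12  ker:guy,ivy
rk∂_2=12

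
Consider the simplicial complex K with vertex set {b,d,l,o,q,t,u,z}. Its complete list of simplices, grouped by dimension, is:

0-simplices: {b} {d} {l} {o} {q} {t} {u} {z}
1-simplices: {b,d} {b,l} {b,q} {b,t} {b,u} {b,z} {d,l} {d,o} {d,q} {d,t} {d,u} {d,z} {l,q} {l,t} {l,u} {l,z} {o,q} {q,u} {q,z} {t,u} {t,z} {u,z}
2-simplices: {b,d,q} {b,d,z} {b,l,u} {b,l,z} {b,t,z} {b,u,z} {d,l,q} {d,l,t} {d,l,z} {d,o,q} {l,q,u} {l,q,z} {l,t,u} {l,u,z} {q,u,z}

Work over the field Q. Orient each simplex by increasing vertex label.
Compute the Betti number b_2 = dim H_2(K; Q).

b_2=2

n_0=8 n_1=22 n_2=15  [Q]
∂1: piv[bd,bl,bq,bt,bu,bz,do] rk=7  ker:dl,dq,dt,du,dz,lq,lt,lu,lz,oq,qu,qz,tu,tz,uz
∂2: piv[bdq,bdz,blu,blz,btz,buz,dlq,dlt,dlz,doq,lqu,lqz,ltu] rk=13  ker:luz,quz
b_2=(15−13)−0=2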